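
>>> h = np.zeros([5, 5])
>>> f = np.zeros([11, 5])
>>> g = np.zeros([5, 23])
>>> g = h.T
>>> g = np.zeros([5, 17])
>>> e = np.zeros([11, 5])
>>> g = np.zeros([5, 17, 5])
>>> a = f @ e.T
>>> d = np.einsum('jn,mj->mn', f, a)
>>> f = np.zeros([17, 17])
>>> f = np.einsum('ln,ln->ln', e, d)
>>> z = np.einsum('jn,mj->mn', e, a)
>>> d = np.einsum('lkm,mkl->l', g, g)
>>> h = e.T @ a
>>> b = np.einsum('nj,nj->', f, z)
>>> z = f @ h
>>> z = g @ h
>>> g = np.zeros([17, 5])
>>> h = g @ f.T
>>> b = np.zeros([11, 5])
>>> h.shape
(17, 11)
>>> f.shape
(11, 5)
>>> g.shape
(17, 5)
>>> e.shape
(11, 5)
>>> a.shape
(11, 11)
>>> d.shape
(5,)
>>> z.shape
(5, 17, 11)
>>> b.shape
(11, 5)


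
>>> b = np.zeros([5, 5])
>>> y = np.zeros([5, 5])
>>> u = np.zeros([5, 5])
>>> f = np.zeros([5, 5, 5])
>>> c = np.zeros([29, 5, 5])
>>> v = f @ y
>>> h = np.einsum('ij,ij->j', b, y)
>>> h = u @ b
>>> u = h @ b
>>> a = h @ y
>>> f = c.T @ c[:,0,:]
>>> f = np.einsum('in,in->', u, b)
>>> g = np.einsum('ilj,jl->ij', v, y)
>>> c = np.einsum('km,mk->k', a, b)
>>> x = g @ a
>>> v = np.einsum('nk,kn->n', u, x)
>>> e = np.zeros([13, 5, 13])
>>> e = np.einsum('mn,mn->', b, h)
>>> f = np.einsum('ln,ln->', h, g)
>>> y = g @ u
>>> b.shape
(5, 5)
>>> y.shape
(5, 5)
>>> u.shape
(5, 5)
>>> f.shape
()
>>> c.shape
(5,)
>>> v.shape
(5,)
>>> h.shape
(5, 5)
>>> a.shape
(5, 5)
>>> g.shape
(5, 5)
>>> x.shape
(5, 5)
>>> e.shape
()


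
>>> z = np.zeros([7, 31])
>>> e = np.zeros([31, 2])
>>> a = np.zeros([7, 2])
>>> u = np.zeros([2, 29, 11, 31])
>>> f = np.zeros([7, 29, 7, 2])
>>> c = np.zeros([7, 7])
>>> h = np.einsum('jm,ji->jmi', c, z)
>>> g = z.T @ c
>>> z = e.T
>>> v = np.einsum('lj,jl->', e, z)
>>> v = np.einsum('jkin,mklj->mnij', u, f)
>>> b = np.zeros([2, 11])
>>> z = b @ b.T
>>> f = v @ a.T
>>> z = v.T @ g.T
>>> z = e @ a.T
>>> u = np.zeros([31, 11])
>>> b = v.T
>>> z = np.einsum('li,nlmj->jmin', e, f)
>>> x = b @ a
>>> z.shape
(7, 11, 2, 7)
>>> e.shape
(31, 2)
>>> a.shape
(7, 2)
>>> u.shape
(31, 11)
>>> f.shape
(7, 31, 11, 7)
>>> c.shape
(7, 7)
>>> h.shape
(7, 7, 31)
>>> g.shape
(31, 7)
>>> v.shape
(7, 31, 11, 2)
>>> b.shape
(2, 11, 31, 7)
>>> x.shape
(2, 11, 31, 2)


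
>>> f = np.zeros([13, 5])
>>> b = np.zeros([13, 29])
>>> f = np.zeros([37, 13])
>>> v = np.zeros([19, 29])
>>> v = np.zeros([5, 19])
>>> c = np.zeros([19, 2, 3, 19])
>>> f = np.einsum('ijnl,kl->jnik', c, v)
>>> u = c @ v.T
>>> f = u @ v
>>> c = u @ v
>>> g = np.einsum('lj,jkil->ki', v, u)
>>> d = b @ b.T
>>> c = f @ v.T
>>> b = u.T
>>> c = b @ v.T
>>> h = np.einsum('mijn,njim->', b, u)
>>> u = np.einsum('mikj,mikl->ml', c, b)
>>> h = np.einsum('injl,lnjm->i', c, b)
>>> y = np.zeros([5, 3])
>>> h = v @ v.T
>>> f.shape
(19, 2, 3, 19)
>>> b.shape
(5, 3, 2, 19)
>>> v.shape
(5, 19)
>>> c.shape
(5, 3, 2, 5)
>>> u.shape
(5, 19)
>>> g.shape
(2, 3)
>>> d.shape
(13, 13)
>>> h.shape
(5, 5)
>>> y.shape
(5, 3)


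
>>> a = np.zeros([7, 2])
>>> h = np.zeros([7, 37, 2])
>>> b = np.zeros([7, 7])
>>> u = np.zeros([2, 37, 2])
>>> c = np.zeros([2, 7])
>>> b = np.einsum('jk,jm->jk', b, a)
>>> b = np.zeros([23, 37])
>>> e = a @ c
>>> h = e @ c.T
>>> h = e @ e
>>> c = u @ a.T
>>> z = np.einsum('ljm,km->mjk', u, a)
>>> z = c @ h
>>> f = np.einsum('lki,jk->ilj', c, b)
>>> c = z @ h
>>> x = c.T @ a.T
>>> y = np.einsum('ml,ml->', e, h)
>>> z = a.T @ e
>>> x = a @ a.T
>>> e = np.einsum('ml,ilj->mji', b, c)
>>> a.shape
(7, 2)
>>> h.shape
(7, 7)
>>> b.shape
(23, 37)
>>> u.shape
(2, 37, 2)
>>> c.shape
(2, 37, 7)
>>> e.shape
(23, 7, 2)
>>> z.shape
(2, 7)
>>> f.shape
(7, 2, 23)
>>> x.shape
(7, 7)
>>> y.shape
()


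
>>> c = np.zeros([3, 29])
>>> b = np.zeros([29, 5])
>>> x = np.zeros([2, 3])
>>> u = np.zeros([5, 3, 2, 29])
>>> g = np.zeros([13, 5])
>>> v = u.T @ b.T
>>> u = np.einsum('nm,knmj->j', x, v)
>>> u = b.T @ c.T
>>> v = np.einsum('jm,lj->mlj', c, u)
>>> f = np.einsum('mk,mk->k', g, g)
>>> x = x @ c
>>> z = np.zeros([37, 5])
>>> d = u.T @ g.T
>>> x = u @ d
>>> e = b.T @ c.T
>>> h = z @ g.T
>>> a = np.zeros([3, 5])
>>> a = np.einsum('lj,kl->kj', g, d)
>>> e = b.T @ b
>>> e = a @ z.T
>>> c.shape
(3, 29)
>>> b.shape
(29, 5)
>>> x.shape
(5, 13)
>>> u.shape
(5, 3)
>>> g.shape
(13, 5)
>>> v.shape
(29, 5, 3)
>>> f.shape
(5,)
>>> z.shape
(37, 5)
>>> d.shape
(3, 13)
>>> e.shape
(3, 37)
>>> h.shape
(37, 13)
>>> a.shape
(3, 5)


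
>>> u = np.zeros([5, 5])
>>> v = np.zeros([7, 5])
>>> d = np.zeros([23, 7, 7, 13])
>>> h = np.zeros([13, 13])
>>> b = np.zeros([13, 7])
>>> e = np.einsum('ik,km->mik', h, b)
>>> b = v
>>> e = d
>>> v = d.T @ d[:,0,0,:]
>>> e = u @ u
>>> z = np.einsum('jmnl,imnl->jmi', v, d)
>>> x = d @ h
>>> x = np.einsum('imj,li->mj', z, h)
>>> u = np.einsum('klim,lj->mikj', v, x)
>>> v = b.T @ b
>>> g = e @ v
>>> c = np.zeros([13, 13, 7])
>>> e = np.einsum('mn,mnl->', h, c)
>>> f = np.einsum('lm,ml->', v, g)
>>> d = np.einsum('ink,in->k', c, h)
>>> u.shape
(13, 7, 13, 23)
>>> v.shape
(5, 5)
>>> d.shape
(7,)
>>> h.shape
(13, 13)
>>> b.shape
(7, 5)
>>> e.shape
()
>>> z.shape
(13, 7, 23)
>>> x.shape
(7, 23)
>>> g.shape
(5, 5)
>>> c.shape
(13, 13, 7)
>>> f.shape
()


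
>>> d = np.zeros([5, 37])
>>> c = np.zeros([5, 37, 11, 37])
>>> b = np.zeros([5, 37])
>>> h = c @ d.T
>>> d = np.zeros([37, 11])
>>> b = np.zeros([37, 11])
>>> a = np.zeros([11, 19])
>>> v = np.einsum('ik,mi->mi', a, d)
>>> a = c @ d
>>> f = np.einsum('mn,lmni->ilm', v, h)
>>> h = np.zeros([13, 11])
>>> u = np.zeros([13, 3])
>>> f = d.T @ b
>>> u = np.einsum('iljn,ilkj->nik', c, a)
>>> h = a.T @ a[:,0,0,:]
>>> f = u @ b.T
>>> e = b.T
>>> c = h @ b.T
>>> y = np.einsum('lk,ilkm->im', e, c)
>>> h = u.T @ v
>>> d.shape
(37, 11)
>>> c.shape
(11, 11, 37, 37)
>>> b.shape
(37, 11)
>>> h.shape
(11, 5, 11)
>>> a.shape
(5, 37, 11, 11)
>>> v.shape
(37, 11)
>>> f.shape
(37, 5, 37)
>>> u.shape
(37, 5, 11)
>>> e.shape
(11, 37)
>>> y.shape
(11, 37)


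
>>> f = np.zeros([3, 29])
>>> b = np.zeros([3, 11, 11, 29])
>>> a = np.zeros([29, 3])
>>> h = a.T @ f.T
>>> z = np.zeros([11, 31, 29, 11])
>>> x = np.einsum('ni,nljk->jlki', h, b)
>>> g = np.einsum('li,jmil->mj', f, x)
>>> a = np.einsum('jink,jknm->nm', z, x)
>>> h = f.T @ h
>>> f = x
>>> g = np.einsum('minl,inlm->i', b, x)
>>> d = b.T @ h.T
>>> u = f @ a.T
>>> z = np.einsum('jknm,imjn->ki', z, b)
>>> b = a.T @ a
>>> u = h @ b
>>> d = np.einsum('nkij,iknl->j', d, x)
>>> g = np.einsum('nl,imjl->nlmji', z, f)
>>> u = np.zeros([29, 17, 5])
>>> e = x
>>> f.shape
(11, 11, 29, 3)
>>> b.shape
(3, 3)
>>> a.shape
(29, 3)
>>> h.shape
(29, 3)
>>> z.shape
(31, 3)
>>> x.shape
(11, 11, 29, 3)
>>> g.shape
(31, 3, 11, 29, 11)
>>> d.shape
(29,)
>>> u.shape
(29, 17, 5)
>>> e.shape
(11, 11, 29, 3)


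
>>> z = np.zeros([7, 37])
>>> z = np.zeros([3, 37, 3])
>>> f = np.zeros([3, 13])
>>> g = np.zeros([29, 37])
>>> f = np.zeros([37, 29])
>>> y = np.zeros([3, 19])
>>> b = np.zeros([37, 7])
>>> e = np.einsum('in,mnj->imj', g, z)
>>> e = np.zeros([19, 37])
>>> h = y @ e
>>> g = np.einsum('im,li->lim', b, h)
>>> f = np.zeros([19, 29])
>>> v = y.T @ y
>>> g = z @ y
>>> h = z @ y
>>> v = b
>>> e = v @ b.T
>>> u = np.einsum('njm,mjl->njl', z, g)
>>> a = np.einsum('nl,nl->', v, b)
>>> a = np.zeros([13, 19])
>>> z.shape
(3, 37, 3)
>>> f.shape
(19, 29)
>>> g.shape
(3, 37, 19)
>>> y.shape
(3, 19)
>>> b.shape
(37, 7)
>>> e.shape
(37, 37)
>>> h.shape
(3, 37, 19)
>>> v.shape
(37, 7)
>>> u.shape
(3, 37, 19)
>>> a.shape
(13, 19)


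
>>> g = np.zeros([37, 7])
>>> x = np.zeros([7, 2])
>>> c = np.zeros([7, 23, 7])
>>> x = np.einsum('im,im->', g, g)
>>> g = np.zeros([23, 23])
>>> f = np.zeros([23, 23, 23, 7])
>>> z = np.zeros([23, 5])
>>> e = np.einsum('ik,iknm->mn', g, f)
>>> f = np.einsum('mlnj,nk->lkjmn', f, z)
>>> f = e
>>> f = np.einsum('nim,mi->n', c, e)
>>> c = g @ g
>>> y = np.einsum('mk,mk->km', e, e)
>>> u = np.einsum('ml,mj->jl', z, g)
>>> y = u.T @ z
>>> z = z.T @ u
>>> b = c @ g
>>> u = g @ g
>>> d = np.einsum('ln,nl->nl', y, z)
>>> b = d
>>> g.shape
(23, 23)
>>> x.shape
()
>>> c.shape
(23, 23)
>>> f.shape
(7,)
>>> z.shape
(5, 5)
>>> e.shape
(7, 23)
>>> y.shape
(5, 5)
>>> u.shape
(23, 23)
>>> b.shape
(5, 5)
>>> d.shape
(5, 5)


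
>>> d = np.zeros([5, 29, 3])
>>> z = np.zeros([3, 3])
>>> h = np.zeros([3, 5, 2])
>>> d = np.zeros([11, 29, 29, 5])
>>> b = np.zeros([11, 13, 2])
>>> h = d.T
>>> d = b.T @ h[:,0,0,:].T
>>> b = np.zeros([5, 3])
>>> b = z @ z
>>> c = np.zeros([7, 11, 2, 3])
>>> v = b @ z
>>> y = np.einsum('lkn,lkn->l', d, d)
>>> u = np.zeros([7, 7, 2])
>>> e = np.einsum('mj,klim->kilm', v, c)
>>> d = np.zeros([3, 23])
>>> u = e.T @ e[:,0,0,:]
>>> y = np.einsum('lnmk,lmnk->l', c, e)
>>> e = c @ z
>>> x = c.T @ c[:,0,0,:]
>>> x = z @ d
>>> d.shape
(3, 23)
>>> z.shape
(3, 3)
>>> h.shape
(5, 29, 29, 11)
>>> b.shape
(3, 3)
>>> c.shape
(7, 11, 2, 3)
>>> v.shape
(3, 3)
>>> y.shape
(7,)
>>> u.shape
(3, 11, 2, 3)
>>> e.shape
(7, 11, 2, 3)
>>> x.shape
(3, 23)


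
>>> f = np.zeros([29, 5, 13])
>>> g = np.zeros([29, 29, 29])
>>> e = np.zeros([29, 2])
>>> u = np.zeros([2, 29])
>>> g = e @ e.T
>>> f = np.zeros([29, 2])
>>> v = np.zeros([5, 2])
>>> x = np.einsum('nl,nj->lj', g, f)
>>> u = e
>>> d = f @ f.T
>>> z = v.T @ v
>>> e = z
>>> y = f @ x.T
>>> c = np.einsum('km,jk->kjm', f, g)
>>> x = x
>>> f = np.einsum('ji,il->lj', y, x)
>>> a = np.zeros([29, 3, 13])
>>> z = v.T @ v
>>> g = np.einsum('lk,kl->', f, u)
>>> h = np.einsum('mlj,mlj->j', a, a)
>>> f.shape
(2, 29)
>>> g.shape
()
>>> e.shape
(2, 2)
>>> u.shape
(29, 2)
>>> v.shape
(5, 2)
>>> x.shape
(29, 2)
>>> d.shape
(29, 29)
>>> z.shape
(2, 2)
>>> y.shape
(29, 29)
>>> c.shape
(29, 29, 2)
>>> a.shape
(29, 3, 13)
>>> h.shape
(13,)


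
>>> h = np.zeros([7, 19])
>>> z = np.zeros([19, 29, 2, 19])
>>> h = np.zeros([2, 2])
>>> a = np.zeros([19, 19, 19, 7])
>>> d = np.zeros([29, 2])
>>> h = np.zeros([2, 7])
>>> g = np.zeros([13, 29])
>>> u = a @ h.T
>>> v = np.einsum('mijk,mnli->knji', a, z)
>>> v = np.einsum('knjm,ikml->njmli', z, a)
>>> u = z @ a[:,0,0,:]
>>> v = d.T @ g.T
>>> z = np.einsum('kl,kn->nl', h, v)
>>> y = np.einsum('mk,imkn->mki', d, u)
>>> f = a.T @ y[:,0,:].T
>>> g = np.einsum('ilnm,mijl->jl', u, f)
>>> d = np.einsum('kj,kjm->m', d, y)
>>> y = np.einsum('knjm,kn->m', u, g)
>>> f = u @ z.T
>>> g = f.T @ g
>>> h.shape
(2, 7)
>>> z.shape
(13, 7)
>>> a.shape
(19, 19, 19, 7)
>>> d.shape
(19,)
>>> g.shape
(13, 2, 29, 29)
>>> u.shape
(19, 29, 2, 7)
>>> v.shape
(2, 13)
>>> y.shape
(7,)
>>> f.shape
(19, 29, 2, 13)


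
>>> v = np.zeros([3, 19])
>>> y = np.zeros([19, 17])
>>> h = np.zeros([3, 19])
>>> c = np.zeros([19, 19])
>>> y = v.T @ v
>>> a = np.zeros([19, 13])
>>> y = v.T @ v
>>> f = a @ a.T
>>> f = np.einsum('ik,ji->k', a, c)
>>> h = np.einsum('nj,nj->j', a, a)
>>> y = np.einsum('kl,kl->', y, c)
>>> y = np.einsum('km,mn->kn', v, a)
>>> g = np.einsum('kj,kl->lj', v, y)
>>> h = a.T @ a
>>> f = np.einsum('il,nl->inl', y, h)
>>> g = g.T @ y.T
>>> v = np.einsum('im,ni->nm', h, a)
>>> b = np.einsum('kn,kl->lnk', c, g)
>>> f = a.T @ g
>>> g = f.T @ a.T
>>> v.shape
(19, 13)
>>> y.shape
(3, 13)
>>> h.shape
(13, 13)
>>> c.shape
(19, 19)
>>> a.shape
(19, 13)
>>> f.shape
(13, 3)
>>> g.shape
(3, 19)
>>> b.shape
(3, 19, 19)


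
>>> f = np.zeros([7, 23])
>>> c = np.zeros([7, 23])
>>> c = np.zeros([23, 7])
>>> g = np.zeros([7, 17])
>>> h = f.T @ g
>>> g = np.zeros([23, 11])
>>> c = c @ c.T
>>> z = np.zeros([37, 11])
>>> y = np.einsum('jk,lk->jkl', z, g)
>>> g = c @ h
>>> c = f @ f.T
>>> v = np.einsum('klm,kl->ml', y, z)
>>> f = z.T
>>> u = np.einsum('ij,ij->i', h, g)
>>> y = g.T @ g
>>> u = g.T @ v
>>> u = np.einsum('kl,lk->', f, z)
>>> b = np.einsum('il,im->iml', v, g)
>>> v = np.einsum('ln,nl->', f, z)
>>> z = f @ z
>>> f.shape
(11, 37)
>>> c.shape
(7, 7)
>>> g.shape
(23, 17)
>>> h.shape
(23, 17)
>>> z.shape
(11, 11)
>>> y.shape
(17, 17)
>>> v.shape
()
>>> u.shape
()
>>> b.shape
(23, 17, 11)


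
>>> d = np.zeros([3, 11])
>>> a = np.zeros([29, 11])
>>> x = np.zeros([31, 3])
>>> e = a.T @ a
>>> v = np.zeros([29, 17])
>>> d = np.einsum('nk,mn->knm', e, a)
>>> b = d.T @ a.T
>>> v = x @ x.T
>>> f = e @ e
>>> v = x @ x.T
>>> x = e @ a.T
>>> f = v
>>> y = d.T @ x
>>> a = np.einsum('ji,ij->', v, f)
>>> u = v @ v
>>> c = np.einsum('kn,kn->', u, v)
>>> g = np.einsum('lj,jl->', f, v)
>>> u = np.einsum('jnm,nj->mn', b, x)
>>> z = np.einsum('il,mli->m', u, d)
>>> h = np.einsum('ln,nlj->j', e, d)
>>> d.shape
(11, 11, 29)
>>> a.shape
()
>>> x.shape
(11, 29)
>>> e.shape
(11, 11)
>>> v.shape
(31, 31)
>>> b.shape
(29, 11, 29)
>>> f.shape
(31, 31)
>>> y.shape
(29, 11, 29)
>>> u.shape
(29, 11)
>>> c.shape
()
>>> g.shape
()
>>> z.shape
(11,)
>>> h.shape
(29,)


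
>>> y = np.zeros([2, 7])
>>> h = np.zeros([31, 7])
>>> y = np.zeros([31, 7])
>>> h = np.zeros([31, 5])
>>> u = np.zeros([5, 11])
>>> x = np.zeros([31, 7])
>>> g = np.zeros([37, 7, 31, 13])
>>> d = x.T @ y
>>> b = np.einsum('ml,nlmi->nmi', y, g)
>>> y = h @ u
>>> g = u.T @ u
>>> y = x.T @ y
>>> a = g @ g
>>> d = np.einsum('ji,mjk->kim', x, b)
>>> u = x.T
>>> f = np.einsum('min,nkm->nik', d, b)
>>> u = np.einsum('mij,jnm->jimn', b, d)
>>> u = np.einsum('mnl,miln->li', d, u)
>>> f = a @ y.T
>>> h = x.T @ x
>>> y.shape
(7, 11)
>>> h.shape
(7, 7)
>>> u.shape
(37, 31)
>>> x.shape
(31, 7)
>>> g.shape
(11, 11)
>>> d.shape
(13, 7, 37)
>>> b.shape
(37, 31, 13)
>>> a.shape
(11, 11)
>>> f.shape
(11, 7)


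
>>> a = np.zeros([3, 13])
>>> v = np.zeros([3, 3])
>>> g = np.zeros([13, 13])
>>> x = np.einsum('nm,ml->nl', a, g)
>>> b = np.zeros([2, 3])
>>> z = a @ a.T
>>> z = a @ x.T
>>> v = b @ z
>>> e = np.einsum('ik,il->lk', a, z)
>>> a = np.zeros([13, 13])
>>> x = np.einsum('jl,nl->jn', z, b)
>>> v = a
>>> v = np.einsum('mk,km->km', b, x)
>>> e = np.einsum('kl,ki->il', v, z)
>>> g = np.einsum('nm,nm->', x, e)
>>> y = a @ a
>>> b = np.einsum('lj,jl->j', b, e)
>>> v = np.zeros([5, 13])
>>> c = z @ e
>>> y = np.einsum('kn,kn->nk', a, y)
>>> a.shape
(13, 13)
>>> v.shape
(5, 13)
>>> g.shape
()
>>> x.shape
(3, 2)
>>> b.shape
(3,)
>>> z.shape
(3, 3)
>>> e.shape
(3, 2)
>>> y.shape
(13, 13)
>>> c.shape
(3, 2)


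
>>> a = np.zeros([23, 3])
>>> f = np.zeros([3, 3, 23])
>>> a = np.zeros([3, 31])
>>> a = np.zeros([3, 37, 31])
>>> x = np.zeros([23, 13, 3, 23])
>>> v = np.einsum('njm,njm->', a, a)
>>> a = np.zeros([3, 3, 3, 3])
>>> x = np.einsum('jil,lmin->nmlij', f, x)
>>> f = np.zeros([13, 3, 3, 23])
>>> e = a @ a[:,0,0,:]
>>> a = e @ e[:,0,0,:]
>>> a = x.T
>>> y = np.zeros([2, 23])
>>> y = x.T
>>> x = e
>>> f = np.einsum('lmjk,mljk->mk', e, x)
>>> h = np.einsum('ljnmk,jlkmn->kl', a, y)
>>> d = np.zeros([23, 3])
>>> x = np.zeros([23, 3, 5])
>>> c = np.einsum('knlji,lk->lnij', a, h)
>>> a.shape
(3, 3, 23, 13, 23)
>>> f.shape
(3, 3)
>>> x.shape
(23, 3, 5)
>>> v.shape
()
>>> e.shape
(3, 3, 3, 3)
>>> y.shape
(3, 3, 23, 13, 23)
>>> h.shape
(23, 3)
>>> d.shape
(23, 3)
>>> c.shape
(23, 3, 23, 13)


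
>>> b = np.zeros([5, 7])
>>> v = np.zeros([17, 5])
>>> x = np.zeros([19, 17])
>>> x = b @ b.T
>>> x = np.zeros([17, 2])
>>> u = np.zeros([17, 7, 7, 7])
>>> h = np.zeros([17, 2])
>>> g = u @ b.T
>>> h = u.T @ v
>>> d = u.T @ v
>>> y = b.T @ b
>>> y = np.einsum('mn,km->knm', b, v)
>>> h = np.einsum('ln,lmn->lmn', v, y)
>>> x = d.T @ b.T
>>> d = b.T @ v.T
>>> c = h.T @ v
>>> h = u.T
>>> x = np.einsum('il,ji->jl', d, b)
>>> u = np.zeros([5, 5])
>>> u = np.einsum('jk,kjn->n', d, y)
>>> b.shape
(5, 7)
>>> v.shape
(17, 5)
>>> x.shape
(5, 17)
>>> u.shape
(5,)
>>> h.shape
(7, 7, 7, 17)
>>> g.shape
(17, 7, 7, 5)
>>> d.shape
(7, 17)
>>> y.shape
(17, 7, 5)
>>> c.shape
(5, 7, 5)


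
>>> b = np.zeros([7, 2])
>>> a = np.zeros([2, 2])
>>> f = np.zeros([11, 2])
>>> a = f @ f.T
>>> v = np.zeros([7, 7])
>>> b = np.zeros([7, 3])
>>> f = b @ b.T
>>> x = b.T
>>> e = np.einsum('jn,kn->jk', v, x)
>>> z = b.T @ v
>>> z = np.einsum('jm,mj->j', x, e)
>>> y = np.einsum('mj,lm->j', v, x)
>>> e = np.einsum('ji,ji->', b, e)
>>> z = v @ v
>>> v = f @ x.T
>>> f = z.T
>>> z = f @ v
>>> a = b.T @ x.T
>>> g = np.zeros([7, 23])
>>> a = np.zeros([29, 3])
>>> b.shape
(7, 3)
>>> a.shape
(29, 3)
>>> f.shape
(7, 7)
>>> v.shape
(7, 3)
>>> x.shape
(3, 7)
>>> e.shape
()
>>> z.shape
(7, 3)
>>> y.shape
(7,)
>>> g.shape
(7, 23)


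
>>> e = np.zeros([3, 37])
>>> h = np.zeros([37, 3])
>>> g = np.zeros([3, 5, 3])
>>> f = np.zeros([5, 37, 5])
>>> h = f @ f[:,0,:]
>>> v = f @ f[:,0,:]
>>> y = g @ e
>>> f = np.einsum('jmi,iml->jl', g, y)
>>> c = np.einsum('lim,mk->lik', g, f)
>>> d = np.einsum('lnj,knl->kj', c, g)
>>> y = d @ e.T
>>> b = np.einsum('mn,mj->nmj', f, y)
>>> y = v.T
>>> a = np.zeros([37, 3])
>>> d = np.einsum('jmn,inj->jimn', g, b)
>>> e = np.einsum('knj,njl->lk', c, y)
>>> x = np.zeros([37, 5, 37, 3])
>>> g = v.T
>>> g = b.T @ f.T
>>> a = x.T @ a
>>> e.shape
(5, 3)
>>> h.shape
(5, 37, 5)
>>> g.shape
(3, 3, 3)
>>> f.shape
(3, 37)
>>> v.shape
(5, 37, 5)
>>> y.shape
(5, 37, 5)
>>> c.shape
(3, 5, 37)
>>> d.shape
(3, 37, 5, 3)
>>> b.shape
(37, 3, 3)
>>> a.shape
(3, 37, 5, 3)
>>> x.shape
(37, 5, 37, 3)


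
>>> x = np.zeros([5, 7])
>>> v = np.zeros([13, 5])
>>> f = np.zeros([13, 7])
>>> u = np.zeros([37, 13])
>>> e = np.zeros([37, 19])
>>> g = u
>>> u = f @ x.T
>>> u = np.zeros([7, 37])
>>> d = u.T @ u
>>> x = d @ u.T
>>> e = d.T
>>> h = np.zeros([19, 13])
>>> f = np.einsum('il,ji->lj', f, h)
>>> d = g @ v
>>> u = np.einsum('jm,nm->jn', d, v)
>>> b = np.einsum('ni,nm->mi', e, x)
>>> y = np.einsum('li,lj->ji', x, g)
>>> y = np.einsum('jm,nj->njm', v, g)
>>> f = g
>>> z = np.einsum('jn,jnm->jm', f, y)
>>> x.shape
(37, 7)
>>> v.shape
(13, 5)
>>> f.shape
(37, 13)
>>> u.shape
(37, 13)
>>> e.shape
(37, 37)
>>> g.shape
(37, 13)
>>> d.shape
(37, 5)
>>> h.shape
(19, 13)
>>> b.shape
(7, 37)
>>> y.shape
(37, 13, 5)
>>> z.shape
(37, 5)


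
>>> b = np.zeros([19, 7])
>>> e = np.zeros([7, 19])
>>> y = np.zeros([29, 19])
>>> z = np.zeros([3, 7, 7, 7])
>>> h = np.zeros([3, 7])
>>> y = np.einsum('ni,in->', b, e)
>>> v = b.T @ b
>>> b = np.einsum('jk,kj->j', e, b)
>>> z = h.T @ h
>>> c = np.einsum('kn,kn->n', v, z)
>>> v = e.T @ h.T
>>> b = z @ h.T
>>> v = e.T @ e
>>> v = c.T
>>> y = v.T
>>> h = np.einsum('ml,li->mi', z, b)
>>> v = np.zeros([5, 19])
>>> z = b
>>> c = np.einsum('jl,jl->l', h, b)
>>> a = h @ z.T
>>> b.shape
(7, 3)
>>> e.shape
(7, 19)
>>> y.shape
(7,)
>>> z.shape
(7, 3)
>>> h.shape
(7, 3)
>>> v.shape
(5, 19)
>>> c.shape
(3,)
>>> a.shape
(7, 7)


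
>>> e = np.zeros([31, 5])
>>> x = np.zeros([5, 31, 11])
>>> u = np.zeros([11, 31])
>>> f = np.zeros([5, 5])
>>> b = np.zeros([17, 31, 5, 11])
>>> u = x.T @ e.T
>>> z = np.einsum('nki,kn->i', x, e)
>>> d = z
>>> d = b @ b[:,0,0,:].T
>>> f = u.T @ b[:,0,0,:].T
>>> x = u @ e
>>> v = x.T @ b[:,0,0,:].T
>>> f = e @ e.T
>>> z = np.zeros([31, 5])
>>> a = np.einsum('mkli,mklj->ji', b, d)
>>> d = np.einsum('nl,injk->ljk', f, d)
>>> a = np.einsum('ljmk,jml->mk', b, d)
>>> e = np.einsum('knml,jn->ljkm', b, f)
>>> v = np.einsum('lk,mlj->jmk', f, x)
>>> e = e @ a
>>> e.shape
(11, 31, 17, 11)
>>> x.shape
(11, 31, 5)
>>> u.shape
(11, 31, 31)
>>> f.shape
(31, 31)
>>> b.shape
(17, 31, 5, 11)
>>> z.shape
(31, 5)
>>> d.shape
(31, 5, 17)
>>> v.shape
(5, 11, 31)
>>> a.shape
(5, 11)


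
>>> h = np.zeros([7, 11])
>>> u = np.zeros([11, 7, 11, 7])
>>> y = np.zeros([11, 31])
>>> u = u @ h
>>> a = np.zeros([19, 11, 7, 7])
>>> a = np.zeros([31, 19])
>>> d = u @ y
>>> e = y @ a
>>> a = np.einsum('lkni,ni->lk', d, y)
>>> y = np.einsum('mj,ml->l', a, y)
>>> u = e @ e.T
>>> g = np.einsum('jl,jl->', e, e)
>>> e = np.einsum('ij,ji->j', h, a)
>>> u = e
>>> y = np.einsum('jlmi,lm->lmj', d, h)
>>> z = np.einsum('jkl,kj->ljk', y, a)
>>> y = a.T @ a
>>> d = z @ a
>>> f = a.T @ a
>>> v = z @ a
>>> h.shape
(7, 11)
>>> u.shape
(11,)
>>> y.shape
(7, 7)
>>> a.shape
(11, 7)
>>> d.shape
(11, 7, 7)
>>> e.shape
(11,)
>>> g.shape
()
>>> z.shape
(11, 7, 11)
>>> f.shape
(7, 7)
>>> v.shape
(11, 7, 7)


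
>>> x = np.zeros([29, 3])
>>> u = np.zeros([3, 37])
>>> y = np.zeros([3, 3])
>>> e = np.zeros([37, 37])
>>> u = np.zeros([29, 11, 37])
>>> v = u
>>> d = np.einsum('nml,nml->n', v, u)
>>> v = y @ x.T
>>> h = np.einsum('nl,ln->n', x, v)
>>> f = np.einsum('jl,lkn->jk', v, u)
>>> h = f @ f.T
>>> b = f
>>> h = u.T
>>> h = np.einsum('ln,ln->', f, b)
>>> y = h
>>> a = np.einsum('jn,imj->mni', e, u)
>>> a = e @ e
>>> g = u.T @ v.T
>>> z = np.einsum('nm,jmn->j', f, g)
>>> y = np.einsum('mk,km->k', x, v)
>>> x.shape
(29, 3)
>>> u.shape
(29, 11, 37)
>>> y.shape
(3,)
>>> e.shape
(37, 37)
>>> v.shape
(3, 29)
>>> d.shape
(29,)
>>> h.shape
()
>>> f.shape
(3, 11)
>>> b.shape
(3, 11)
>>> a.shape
(37, 37)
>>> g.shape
(37, 11, 3)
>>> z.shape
(37,)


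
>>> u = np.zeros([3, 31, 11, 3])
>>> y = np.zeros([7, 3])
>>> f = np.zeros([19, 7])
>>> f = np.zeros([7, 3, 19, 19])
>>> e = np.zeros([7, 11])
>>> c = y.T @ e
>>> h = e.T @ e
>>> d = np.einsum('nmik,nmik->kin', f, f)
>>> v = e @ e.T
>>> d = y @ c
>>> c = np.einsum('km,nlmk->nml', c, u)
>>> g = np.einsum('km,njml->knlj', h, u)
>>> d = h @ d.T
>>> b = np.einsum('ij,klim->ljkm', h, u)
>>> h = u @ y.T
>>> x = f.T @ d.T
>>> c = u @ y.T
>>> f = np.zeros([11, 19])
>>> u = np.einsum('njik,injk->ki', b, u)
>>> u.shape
(3, 3)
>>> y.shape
(7, 3)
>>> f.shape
(11, 19)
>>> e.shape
(7, 11)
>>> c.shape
(3, 31, 11, 7)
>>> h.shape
(3, 31, 11, 7)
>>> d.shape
(11, 7)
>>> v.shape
(7, 7)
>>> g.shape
(11, 3, 3, 31)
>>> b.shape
(31, 11, 3, 3)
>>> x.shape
(19, 19, 3, 11)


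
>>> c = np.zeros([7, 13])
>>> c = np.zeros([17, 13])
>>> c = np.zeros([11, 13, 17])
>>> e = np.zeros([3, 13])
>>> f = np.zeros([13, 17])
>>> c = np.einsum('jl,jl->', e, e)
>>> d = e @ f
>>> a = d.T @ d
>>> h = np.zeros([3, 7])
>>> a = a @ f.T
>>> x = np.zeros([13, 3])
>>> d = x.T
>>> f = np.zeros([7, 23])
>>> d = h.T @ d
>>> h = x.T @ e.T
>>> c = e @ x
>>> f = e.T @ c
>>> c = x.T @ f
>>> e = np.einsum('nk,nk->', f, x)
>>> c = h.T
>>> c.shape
(3, 3)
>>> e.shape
()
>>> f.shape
(13, 3)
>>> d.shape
(7, 13)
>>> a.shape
(17, 13)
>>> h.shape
(3, 3)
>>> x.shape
(13, 3)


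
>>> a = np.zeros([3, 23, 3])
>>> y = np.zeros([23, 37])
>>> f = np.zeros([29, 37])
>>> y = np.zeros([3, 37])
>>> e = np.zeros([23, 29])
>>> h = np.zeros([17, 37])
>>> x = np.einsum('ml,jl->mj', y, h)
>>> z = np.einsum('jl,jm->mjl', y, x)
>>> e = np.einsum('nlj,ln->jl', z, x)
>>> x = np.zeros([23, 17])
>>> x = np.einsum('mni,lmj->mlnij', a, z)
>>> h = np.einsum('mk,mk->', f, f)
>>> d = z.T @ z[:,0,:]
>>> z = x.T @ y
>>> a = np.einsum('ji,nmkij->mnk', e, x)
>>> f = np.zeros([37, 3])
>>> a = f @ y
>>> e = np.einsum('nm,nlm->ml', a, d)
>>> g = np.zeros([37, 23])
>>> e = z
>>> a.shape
(37, 37)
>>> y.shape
(3, 37)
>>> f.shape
(37, 3)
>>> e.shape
(37, 3, 23, 17, 37)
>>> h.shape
()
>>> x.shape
(3, 17, 23, 3, 37)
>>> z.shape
(37, 3, 23, 17, 37)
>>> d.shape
(37, 3, 37)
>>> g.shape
(37, 23)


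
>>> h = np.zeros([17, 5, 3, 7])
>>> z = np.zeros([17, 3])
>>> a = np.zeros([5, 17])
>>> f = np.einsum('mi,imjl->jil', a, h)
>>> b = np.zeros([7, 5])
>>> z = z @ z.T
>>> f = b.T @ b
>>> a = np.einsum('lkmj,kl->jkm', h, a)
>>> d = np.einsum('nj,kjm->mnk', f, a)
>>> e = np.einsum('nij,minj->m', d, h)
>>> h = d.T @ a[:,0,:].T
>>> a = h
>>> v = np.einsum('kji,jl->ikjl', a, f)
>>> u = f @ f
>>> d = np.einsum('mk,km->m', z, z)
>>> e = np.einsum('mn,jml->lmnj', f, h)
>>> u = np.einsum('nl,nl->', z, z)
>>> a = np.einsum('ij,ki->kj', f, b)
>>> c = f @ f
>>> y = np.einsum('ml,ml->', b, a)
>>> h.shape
(7, 5, 7)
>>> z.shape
(17, 17)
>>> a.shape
(7, 5)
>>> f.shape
(5, 5)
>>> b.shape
(7, 5)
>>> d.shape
(17,)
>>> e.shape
(7, 5, 5, 7)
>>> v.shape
(7, 7, 5, 5)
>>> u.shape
()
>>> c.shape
(5, 5)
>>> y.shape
()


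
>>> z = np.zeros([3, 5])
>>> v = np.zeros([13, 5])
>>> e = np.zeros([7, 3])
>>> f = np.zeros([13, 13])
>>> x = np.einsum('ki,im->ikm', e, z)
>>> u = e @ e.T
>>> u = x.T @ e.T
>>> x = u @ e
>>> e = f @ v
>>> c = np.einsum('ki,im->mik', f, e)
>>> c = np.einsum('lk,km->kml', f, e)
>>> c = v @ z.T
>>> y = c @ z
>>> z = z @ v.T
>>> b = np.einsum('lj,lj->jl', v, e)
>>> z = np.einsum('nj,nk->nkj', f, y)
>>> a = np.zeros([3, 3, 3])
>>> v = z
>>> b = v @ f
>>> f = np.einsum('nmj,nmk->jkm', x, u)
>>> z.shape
(13, 5, 13)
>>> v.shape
(13, 5, 13)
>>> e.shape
(13, 5)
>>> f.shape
(3, 7, 7)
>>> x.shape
(5, 7, 3)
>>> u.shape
(5, 7, 7)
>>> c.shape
(13, 3)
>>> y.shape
(13, 5)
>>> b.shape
(13, 5, 13)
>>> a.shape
(3, 3, 3)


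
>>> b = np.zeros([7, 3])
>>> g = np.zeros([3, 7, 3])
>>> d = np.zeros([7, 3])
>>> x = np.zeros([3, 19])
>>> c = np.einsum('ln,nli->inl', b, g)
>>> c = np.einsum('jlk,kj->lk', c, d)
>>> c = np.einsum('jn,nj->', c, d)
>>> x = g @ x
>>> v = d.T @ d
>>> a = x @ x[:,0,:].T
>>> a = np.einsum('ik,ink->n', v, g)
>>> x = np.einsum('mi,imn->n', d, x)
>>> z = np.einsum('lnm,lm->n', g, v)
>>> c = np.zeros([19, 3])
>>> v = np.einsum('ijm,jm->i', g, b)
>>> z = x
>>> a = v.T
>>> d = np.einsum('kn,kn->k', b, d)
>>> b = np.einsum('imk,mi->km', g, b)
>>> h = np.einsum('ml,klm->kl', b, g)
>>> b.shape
(3, 7)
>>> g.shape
(3, 7, 3)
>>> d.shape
(7,)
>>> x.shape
(19,)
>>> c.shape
(19, 3)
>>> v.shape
(3,)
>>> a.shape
(3,)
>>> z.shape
(19,)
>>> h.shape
(3, 7)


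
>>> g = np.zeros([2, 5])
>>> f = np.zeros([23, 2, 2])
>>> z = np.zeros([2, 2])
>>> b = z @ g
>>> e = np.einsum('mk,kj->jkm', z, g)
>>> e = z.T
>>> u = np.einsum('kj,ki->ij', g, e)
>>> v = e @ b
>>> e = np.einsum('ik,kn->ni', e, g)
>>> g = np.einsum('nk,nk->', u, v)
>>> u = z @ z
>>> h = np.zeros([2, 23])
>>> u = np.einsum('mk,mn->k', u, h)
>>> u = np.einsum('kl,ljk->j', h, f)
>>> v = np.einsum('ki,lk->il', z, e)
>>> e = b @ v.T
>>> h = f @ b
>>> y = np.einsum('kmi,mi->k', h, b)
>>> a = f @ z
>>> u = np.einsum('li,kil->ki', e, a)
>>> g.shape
()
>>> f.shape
(23, 2, 2)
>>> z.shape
(2, 2)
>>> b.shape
(2, 5)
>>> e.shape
(2, 2)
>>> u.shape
(23, 2)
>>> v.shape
(2, 5)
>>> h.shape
(23, 2, 5)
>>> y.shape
(23,)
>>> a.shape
(23, 2, 2)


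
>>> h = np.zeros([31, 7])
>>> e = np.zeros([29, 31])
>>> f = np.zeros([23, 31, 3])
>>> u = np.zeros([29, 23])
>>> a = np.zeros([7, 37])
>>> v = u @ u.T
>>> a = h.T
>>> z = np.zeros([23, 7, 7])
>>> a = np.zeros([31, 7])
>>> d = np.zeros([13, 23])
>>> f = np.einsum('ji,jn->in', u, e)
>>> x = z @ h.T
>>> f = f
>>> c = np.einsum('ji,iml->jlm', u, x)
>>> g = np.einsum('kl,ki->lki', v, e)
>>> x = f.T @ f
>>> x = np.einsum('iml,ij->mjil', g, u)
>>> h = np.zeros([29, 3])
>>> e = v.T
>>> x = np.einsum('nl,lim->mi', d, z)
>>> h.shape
(29, 3)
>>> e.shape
(29, 29)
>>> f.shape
(23, 31)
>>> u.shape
(29, 23)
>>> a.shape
(31, 7)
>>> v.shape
(29, 29)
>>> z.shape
(23, 7, 7)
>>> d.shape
(13, 23)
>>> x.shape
(7, 7)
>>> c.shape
(29, 31, 7)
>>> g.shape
(29, 29, 31)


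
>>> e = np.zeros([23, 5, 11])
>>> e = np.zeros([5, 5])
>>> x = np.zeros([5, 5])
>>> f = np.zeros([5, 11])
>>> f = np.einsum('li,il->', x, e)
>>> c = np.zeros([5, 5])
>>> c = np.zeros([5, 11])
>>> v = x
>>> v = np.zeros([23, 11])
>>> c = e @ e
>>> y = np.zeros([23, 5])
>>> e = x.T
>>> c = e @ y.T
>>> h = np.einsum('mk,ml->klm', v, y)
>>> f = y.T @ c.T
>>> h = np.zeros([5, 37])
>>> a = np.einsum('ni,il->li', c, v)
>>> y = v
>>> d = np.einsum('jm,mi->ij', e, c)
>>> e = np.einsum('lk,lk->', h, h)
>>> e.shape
()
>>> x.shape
(5, 5)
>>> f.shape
(5, 5)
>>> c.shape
(5, 23)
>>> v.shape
(23, 11)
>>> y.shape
(23, 11)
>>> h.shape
(5, 37)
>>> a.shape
(11, 23)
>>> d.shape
(23, 5)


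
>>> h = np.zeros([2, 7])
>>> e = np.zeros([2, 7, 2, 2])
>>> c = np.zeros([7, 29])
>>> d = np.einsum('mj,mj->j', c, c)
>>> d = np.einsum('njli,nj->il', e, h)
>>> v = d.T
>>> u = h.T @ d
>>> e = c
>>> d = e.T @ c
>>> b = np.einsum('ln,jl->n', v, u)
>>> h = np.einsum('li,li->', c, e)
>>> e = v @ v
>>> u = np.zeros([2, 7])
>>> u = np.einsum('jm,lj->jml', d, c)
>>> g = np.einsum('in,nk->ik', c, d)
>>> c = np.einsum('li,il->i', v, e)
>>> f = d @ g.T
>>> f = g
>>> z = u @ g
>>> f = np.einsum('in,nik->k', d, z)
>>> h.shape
()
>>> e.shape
(2, 2)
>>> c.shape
(2,)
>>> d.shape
(29, 29)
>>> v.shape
(2, 2)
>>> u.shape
(29, 29, 7)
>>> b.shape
(2,)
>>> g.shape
(7, 29)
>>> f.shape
(29,)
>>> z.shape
(29, 29, 29)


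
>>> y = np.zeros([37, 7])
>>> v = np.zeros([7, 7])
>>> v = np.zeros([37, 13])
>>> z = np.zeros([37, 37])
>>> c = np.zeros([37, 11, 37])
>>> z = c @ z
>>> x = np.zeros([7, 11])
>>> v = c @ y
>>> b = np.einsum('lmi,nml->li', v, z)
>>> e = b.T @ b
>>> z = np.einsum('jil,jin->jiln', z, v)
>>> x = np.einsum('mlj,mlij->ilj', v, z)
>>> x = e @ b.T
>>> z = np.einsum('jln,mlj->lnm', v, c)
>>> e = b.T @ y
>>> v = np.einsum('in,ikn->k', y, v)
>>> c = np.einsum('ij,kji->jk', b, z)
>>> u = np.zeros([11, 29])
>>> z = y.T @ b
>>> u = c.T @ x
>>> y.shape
(37, 7)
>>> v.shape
(11,)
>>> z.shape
(7, 7)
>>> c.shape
(7, 11)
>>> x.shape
(7, 37)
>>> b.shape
(37, 7)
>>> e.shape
(7, 7)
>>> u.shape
(11, 37)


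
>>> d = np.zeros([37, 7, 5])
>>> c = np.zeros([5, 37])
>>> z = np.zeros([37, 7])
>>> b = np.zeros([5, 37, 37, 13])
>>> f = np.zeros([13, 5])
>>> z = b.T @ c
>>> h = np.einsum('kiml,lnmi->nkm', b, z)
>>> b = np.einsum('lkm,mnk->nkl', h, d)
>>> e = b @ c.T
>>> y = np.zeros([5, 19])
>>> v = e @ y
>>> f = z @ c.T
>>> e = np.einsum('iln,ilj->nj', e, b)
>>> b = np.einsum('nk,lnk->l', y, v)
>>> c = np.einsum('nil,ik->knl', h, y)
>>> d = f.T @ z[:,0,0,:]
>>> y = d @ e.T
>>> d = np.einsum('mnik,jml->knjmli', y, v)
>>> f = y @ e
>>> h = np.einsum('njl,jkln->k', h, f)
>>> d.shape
(5, 37, 7, 5, 19, 37)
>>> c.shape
(19, 37, 37)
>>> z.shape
(13, 37, 37, 37)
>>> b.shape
(7,)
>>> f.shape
(5, 37, 37, 37)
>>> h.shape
(37,)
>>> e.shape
(5, 37)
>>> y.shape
(5, 37, 37, 5)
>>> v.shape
(7, 5, 19)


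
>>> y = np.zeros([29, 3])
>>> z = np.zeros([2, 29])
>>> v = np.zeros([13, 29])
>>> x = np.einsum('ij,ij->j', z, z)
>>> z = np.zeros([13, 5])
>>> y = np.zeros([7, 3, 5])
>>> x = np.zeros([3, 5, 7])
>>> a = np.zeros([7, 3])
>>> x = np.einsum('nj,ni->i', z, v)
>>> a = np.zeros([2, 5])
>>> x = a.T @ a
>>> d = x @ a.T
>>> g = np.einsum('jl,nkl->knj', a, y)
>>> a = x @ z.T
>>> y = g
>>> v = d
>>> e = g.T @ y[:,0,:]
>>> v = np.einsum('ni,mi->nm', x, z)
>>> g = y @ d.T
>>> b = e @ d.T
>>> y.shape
(3, 7, 2)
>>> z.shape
(13, 5)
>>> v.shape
(5, 13)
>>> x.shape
(5, 5)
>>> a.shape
(5, 13)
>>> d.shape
(5, 2)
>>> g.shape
(3, 7, 5)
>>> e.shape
(2, 7, 2)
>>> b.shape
(2, 7, 5)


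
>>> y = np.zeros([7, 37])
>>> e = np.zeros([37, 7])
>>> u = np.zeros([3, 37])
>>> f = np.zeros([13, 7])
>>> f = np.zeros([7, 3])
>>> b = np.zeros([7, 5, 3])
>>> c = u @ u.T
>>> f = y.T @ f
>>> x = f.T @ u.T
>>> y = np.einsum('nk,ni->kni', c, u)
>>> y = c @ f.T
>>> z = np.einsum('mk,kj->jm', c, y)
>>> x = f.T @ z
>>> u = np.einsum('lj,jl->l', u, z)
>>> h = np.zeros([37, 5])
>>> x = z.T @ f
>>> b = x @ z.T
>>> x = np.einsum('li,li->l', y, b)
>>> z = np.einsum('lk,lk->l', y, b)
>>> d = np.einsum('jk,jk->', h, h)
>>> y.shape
(3, 37)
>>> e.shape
(37, 7)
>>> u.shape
(3,)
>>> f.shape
(37, 3)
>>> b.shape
(3, 37)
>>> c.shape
(3, 3)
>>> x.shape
(3,)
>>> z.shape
(3,)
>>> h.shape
(37, 5)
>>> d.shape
()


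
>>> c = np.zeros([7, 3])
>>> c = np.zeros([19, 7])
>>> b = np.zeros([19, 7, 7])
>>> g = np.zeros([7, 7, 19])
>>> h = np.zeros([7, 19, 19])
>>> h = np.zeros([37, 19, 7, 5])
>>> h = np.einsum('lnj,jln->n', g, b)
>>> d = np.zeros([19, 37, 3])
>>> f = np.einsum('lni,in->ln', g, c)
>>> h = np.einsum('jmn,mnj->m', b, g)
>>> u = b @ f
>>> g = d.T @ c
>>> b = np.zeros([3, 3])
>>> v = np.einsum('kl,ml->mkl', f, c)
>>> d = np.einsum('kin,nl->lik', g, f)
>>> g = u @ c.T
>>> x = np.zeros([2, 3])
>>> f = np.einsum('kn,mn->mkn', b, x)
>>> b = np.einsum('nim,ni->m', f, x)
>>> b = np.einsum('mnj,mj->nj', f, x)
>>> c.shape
(19, 7)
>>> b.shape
(3, 3)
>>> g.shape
(19, 7, 19)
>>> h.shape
(7,)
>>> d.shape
(7, 37, 3)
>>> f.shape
(2, 3, 3)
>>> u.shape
(19, 7, 7)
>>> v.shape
(19, 7, 7)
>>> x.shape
(2, 3)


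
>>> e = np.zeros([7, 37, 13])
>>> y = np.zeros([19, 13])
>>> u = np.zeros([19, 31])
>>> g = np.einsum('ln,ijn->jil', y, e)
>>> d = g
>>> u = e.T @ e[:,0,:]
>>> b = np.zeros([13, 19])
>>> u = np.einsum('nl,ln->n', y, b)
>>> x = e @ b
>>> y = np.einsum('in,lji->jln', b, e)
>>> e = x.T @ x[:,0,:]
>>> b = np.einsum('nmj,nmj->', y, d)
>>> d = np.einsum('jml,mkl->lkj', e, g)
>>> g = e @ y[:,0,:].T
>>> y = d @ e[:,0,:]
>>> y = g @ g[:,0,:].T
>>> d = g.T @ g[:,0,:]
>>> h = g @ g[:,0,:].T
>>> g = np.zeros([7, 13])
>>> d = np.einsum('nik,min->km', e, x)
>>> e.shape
(19, 37, 19)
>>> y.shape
(19, 37, 19)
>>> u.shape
(19,)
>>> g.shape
(7, 13)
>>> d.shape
(19, 7)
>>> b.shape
()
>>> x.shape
(7, 37, 19)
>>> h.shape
(19, 37, 19)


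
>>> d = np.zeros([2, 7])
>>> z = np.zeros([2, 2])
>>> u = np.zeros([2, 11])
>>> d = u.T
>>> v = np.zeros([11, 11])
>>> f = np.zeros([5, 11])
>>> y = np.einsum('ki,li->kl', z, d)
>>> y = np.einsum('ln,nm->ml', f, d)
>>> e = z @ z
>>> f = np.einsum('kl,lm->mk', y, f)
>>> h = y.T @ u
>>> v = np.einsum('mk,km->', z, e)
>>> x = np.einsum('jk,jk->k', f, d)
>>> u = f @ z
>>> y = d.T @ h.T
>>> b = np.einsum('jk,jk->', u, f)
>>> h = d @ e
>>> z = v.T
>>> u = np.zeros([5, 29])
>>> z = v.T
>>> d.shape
(11, 2)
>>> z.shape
()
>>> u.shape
(5, 29)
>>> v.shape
()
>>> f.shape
(11, 2)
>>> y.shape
(2, 5)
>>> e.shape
(2, 2)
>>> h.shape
(11, 2)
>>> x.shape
(2,)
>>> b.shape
()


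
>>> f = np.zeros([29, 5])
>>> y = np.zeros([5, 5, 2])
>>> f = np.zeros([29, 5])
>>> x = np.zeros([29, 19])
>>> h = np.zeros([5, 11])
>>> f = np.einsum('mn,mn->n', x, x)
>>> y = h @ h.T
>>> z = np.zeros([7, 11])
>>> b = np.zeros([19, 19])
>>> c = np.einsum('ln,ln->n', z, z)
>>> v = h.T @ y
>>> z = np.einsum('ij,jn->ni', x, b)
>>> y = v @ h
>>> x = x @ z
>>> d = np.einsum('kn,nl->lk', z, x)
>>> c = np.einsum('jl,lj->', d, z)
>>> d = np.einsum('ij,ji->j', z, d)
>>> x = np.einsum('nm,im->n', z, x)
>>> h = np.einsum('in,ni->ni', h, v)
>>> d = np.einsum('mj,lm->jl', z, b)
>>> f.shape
(19,)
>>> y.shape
(11, 11)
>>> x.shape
(19,)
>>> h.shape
(11, 5)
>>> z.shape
(19, 29)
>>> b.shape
(19, 19)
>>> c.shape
()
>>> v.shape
(11, 5)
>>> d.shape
(29, 19)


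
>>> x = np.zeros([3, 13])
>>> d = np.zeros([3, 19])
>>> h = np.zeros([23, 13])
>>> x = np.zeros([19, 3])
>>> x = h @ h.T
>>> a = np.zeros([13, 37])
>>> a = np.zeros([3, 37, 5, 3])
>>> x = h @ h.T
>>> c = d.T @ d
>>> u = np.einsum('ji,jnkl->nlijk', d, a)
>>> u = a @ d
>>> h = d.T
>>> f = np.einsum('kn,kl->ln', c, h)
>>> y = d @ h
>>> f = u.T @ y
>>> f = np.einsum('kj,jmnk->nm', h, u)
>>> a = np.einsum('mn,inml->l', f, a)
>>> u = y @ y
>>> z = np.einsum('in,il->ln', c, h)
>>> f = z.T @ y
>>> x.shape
(23, 23)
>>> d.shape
(3, 19)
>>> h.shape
(19, 3)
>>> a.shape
(3,)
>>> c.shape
(19, 19)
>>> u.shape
(3, 3)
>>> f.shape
(19, 3)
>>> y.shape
(3, 3)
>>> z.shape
(3, 19)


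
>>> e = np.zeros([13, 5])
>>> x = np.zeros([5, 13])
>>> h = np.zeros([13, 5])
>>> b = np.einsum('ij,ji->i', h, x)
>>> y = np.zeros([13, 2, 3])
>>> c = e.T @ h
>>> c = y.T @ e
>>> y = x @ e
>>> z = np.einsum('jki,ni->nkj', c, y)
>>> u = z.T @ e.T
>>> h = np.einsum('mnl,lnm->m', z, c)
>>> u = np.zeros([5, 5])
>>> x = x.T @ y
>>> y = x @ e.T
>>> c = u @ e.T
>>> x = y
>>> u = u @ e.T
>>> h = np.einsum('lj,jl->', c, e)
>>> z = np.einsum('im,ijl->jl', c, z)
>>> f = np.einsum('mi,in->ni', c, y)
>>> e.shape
(13, 5)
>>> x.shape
(13, 13)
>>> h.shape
()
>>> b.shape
(13,)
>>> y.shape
(13, 13)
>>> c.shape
(5, 13)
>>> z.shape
(2, 3)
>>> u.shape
(5, 13)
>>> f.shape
(13, 13)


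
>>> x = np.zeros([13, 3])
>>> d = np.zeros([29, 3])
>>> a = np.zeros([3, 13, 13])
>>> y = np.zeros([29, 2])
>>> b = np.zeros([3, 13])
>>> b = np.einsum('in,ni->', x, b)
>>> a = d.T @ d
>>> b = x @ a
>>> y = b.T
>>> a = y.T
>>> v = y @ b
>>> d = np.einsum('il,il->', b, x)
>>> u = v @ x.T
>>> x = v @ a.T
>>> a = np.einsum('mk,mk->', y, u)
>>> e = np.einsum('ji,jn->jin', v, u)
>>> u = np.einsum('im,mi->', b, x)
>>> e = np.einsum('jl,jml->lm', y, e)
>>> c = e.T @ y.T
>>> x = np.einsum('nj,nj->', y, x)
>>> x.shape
()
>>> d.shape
()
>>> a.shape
()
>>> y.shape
(3, 13)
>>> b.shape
(13, 3)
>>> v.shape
(3, 3)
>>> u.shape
()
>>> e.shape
(13, 3)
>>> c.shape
(3, 3)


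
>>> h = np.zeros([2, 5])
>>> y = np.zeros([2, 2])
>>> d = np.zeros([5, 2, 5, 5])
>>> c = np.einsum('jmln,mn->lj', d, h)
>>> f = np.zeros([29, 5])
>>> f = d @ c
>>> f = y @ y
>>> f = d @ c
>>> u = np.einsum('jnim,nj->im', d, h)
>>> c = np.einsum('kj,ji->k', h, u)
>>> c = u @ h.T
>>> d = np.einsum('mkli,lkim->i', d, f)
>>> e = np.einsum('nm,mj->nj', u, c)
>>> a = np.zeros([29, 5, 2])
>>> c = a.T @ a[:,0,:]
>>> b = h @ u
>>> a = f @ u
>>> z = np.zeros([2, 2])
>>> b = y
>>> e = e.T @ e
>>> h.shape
(2, 5)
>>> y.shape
(2, 2)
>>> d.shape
(5,)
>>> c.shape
(2, 5, 2)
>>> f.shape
(5, 2, 5, 5)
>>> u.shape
(5, 5)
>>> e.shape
(2, 2)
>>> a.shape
(5, 2, 5, 5)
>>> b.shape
(2, 2)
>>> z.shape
(2, 2)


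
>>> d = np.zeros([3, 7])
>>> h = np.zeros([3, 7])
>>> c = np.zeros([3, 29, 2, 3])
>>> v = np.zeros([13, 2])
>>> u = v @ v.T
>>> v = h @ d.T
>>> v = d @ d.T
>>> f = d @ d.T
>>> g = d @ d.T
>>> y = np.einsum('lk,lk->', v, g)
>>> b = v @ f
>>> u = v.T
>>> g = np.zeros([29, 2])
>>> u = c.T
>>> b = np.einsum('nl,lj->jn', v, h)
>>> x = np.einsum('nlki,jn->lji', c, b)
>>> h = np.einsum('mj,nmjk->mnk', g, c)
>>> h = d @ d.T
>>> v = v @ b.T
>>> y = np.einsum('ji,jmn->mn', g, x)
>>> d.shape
(3, 7)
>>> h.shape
(3, 3)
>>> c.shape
(3, 29, 2, 3)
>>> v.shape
(3, 7)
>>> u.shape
(3, 2, 29, 3)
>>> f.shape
(3, 3)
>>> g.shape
(29, 2)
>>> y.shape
(7, 3)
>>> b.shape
(7, 3)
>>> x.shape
(29, 7, 3)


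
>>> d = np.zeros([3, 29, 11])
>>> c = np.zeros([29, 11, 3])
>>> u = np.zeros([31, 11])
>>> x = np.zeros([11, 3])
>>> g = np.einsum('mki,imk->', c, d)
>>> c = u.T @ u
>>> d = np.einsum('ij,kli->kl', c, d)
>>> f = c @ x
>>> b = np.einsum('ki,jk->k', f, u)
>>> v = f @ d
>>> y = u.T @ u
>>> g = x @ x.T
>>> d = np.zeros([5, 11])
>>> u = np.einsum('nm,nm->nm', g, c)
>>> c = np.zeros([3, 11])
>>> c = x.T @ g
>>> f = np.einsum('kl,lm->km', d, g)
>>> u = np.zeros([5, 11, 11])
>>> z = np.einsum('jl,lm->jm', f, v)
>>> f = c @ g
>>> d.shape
(5, 11)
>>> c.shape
(3, 11)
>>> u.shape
(5, 11, 11)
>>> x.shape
(11, 3)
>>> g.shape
(11, 11)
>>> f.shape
(3, 11)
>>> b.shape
(11,)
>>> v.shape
(11, 29)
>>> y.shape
(11, 11)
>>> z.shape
(5, 29)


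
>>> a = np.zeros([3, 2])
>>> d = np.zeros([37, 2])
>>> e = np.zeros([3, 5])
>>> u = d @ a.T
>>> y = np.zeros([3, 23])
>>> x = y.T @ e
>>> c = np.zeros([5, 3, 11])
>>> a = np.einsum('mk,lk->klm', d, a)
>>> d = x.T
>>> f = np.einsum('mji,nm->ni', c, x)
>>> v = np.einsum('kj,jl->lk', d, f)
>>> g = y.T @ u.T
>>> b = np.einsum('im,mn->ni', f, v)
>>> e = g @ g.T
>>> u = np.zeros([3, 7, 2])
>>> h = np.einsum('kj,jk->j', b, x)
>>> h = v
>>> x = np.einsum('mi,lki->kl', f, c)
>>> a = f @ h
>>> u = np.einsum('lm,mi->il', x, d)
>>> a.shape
(23, 5)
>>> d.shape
(5, 23)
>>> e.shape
(23, 23)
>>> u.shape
(23, 3)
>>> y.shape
(3, 23)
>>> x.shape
(3, 5)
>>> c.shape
(5, 3, 11)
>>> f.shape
(23, 11)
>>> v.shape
(11, 5)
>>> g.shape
(23, 37)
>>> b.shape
(5, 23)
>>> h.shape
(11, 5)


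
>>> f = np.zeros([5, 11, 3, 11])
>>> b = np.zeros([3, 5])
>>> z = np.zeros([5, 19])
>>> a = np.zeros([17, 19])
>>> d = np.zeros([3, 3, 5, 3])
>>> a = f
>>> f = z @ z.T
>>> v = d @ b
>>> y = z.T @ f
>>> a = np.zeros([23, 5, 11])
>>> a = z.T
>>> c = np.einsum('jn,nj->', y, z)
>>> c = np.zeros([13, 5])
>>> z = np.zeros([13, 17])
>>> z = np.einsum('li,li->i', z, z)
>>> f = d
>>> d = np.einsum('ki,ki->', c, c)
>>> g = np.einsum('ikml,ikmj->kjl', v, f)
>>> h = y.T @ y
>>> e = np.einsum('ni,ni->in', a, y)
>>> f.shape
(3, 3, 5, 3)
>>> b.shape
(3, 5)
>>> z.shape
(17,)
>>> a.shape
(19, 5)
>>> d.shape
()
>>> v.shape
(3, 3, 5, 5)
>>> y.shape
(19, 5)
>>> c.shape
(13, 5)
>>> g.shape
(3, 3, 5)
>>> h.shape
(5, 5)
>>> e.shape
(5, 19)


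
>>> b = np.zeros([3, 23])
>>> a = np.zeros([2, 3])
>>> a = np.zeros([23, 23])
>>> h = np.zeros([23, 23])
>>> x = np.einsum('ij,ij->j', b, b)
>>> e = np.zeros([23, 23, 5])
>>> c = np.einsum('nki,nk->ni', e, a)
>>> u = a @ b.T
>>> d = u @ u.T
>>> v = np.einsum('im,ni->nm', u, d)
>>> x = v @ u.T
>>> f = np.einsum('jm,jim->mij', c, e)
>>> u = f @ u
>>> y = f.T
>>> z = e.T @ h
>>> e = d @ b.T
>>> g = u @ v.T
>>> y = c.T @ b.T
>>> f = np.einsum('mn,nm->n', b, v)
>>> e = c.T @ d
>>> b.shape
(3, 23)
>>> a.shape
(23, 23)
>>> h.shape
(23, 23)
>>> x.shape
(23, 23)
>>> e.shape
(5, 23)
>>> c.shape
(23, 5)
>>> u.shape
(5, 23, 3)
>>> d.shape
(23, 23)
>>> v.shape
(23, 3)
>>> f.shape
(23,)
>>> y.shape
(5, 3)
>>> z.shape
(5, 23, 23)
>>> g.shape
(5, 23, 23)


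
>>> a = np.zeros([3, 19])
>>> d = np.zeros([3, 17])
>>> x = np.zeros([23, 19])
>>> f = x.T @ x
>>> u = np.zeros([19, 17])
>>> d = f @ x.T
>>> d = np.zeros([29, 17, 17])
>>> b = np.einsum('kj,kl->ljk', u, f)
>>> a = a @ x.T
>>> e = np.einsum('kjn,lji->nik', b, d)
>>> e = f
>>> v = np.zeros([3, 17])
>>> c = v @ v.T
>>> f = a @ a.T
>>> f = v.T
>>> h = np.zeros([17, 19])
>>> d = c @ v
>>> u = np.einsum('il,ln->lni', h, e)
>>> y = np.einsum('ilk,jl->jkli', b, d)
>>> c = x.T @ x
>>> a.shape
(3, 23)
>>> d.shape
(3, 17)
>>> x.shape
(23, 19)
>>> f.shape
(17, 3)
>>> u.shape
(19, 19, 17)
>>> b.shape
(19, 17, 19)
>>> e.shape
(19, 19)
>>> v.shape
(3, 17)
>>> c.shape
(19, 19)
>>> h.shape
(17, 19)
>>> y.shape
(3, 19, 17, 19)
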